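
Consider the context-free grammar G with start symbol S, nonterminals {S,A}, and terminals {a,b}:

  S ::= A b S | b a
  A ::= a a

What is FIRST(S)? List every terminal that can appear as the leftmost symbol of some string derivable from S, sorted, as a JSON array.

FIRST iteration:
pass 1:
  A via A→a a: +{a}
  S via S→A b S: +{a}
  S via S→b a: +{b}
  FIRST[S]={a,b}  FIRST[A]={a}
pass 2: (stable)
  FIRST[S]={a,b}  FIRST[A]={a}

FIRST(S) = ["a", "b"]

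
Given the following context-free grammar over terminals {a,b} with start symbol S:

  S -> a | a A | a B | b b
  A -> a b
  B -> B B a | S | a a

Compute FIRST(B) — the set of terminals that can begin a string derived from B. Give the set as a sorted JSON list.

FIRST iteration:
[1]
  A via A→a b: +{a}
  B via B→a a: +{a}
  S via S→a: +{a}
  S via S→b b: +{b}
  FIRST[S]={a,b}  FIRST[A]={a}  FIRST[B]={a}
[2]
  B via B→S: +{b}
  FIRST[S]={a,b}  FIRST[A]={a}  FIRST[B]={a,b}
[3] (no change)
  FIRST[S]={a,b}  FIRST[A]={a}  FIRST[B]={a,b}

FIRST(B) = ["a", "b"]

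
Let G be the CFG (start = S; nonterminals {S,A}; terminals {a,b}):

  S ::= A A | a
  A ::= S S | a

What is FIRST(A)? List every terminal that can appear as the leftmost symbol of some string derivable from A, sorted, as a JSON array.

FIRST iteration:
round 1:
  A via A→a: +{a}
  S via S→A A: +{a}
  S: {a}  A: {a}
round 2: done
  S: {a}  A: {a}

FIRST(A) = ["a"]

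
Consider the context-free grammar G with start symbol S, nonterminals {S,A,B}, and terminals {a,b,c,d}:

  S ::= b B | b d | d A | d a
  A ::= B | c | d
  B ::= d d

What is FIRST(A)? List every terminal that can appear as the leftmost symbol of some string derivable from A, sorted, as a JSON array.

FIRST iteration:
iter 1:
  A via A→c: +{c}
  A via A→d: +{d}
  B via B→d d: +{d}
  S via S→b B: +{b}
  S via S→d A: +{d}
  FIRST[S]={b,d}  FIRST[A]={c,d}  FIRST[B]={d}
iter 2: (stable)
  FIRST[S]={b,d}  FIRST[A]={c,d}  FIRST[B]={d}

FIRST(A) = ["c", "d"]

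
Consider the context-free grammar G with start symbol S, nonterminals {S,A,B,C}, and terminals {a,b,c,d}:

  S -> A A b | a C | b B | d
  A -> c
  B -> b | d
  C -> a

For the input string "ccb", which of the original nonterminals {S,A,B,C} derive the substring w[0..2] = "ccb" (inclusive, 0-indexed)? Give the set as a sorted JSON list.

CNF form of G:
  S -> A X2 | T0 B | T1 C | d
  A -> c
  B -> b | d
  C -> a
  T0 -> b
  T1 -> a
  X2 -> A T0

CYK table (by increasing span), restricted to cells inside w[0..2]:
  T[0,0] 'c' = {A}
  T[1,1] 'c' = {A}
  T[2,2] 'b' = {B,T0}  orig:{B}
  T[0,1] 'cc' = ∅
  T[1,2] 'cb' = {X2}  orig:{}
  T[0,2] 'ccb' = {S}

Original NTs in T[0,2] deriving "ccb": ["S"]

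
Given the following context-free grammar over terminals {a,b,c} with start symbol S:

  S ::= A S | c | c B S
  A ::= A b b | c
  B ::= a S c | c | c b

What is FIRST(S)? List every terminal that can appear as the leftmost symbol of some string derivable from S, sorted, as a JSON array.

Compute FIRST by fixpoint:
pass 1:
  A via A→c: +{c}
  B via B→a S c: +{a}
  B via B→c: +{c}
  S via S→A S: +{c}
  S: {c}  A: {c}  B: {a,c}
pass 2: (stable)
  S: {c}  A: {c}  B: {a,c}

FIRST(S) = ["c"]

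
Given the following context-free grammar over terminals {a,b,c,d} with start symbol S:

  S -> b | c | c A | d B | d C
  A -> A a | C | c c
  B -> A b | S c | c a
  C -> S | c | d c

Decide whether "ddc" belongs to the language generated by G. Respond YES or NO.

Convert to CNF:
  S -> T1 A | T2 B | T2 C | b | c
  A -> A T0 | T1 A | T1 T1 | T2 B | T2 C | T2 T1 | b | c
  B -> A T3 | S T1 | T1 T0
  C -> T1 A | T2 B | T2 C | T2 T1 | b | c
  T0 -> a
  T1 -> c
  T2 -> d
  T3 -> b

CYK table (by increasing span):
  [0..0]={T2}  "d"  orig:{}
  [1..1]={T2}  "d"  orig:{}
  [2..2]={A,C,S,T1}  "c"  orig:{A,C,S}
  [0..1]=∅  "dd"
  [1..2]={A,C,S}  "dc"
  [0..2]={A,C,S}  "ddc"

S ∈ T[0,2] ⇒ YES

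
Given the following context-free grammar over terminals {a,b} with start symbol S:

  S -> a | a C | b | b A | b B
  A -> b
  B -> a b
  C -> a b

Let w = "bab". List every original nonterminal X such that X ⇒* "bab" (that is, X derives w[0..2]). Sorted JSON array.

CNF form of G:
  S -> T0 C | T1 A | T1 B | a | b
  A -> b
  B -> T0 T1
  C -> T0 T1
  T0 -> a
  T1 -> b

Fill CYK table bottom-up, restricted to cells inside w[0..2]:
  [0..0]={A,S,T1}  "b"  orig:{A,S}
  [1..1]={S,T0}  "a"  orig:{S}
  [2..2]={A,S,T1}  "b"  orig:{A,S}
  [0..1]=∅  "ba"
  [1..2]={B,C}  "ab"
  [0..2]={S}  "bab"

Original NTs in T[0,2] deriving "bab": ["S"]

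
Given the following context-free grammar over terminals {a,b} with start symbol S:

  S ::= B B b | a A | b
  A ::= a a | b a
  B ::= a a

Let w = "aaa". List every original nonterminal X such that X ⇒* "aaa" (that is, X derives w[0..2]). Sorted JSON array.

CNF form of G:
  S -> B X2 | T0 A | b
  A -> T0 T0 | T1 T0
  B -> T0 T0
  T0 -> a
  T1 -> b
  X2 -> B T1

CYK table (by increasing span) — only the sub-triangle for w[0..2]:
  T[0,0] 'a' = {T0}  orig:{}
  T[1,1] 'a' = {T0}  orig:{}
  T[2,2] 'a' = {T0}  orig:{}
  T[0,1] 'aa' = {A,B}
  T[1,2] 'aa' = {A,B}
  T[0,2] 'aaa' = {S}

Original NTs in T[0,2] deriving "aaa": ["S"]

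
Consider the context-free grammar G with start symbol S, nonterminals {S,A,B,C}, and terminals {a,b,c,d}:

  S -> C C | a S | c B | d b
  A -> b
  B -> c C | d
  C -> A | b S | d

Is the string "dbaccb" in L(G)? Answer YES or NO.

CNF form of G:
  S -> C C | T0 B | T2 S | T3 T1
  A -> b
  B -> T0 C | d
  C -> T1 S | b | d
  T0 -> c
  T1 -> b
  T2 -> a
  T3 -> d

CYK fill:
  [0..0]={B,C,T3}  "d"  orig:{B,C}
  [1..1]={A,C,T1}  "b"  orig:{A,C}
  [2..2]={T2}  "a"  orig:{}
  [3..3]={T0}  "c"  orig:{}
  [4..4]={T0}  "c"  orig:{}
  [5..5]={A,C,T1}  "b"  orig:{A,C}
  [0..1]={S}  "db"
  [1..2]=∅  "ba"
  [2..3]=∅  "ac"
  [3..4]=∅  "cc"
  [4..5]={B}  "cb"
  [0..2]=∅  "dba"
  [1..3]=∅  "bac"
  [2..4]=∅  "acc"
  [3..5]={S}  "ccb"
  [0..3]=∅  "dbac"
  [1..4]=∅  "bacc"
  [2..5]={S}  "accb"
  [0..4]=∅  "dbacc"
  [1..5]={C}  "baccb"
  [0..5]={S}  "dbaccb"

S ∈ T[0,5] ⇒ YES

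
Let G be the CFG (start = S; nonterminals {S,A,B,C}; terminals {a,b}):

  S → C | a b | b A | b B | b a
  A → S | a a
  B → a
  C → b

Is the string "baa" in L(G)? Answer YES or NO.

CNF form of G:
  S -> T0 T1 | T1 A | T1 B | T1 T0 | b
  A -> T0 T0 | T0 T1 | T1 A | T1 B | T1 T0 | b
  B -> a
  C -> b
  T0 -> a
  T1 -> b

Fill CYK table bottom-up:
  cell(0,0) b: {A,C,S,T1}  orig:{A,C,S}
  cell(1,1) a: {B,T0}  orig:{B}
  cell(2,2) a: {B,T0}  orig:{B}
  cell(0,1) ba: {A,S}
  cell(1,2) aa: {A}
  cell(0,2) baa: {A,S}

S ∈ T[0,2] ⇒ YES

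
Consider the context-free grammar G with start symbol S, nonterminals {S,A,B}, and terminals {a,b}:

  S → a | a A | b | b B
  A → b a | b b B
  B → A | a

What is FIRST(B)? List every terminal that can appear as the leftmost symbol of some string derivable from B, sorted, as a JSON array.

Compute FIRST by fixpoint:
[1]
  A via A→b a: +{b}
  B via B→A: +{b}
  B via B→a: +{a}
  S via S→a: +{a}
  S via S→b: +{b}
  FIRST[S]={a,b}  FIRST[A]={b}  FIRST[B]={a,b}
[2] — fixpoint
  FIRST[S]={a,b}  FIRST[A]={b}  FIRST[B]={a,b}

FIRST(B) = ["a", "b"]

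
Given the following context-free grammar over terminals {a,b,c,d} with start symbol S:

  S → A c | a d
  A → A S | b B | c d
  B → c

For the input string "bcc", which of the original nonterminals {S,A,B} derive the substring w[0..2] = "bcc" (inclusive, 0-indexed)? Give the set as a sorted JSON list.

Convert to CNF:
  S -> A T1 | T3 T2
  A -> A S | T0 B | T1 T2
  B -> c
  T0 -> b
  T1 -> c
  T2 -> d
  T3 -> a

CYK table (by increasing span) (cells [i..j] with 0 ≤ i ≤ j ≤ 2 only):
  T[0,0] 'b' = {T0}  orig:{}
  T[1,1] 'c' = {B,T1}  orig:{B}
  T[2,2] 'c' = {B,T1}  orig:{B}
  T[0,1] 'bc' = {A}
  T[1,2] 'cc' = ∅
  T[0,2] 'bcc' = {S}

Original NTs in T[0,2] deriving "bcc": ["S"]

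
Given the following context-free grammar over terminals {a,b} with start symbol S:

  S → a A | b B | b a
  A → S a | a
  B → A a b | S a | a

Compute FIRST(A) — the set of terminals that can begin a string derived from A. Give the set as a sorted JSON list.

FIRST iteration:
pass 1:
  A via A→a: +{a}
  B via B→A a b: +{a}
  S via S→a A: +{a}
  S via S→b B: +{b}
  FIRST(S)={a,b}  FIRST(A)={a}  FIRST(B)={a}
pass 2:
  A via A→S a: +{b}
  B via B→A a b: +{b}
  FIRST(S)={a,b}  FIRST(A)={a,b}  FIRST(B)={a,b}
pass 3: (no change)
  FIRST(S)={a,b}  FIRST(A)={a,b}  FIRST(B)={a,b}

FIRST(A) = ["a", "b"]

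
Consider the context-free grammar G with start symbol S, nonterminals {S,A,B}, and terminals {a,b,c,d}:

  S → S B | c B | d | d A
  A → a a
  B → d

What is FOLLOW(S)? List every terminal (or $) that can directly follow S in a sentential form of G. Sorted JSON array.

FIRST iteration:
[1]
  A via A→a a: +{a}
  B via B→d: +{d}
  S via S→c B: +{c}
  S via S→d: +{d}
  S: {c,d}  A: {a}  B: {d}
[2] (no change)
  S: {c,d}  A: {a}  B: {d}

Compute FOLLOW by fixpoint:
seed FOLLOW(S) with $
pass 1:
  S→S B: FOLLOW(S) ⊇ FIRST(B) = {d}; new: +{d}
  S→S B: FOLLOW(B) ⊇ FOLLOW(S) ⊇ {$,d}; new: +{$,d}
  S→d A: FOLLOW(A) ⊇ FOLLOW(S) ⊇ {$,d}; new: +{$,d}
  FOLLOW(S)={$,d}  FOLLOW(A)={$,d}  FOLLOW(B)={$,d}
pass 2: done
  FOLLOW(S)={$,d}  FOLLOW(A)={$,d}  FOLLOW(B)={$,d}

FOLLOW(S) = ["$", "d"]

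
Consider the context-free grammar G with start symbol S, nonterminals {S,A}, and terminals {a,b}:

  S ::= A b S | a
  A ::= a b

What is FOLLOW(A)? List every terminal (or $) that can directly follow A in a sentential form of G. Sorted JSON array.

FIRST sets, iterate to fixpoint:
round 1:
  A via A→a b: +{a}
  S via S→A b S: +{a}
  FIRST[S]={a}  FIRST[A]={a}
round 2: (no change)
  FIRST[S]={a}  FIRST[A]={a}

Compute FOLLOW by fixpoint:
FOLLOW(S) := {$}
iter 1:
  S→A b S: FOLLOW(A) ⊇ FIRST(b) = {b}; new: +{b}
  FOLLOW(S)={$}  FOLLOW(A)={b}
iter 2: done
  FOLLOW(S)={$}  FOLLOW(A)={b}

FOLLOW(A) = ["b"]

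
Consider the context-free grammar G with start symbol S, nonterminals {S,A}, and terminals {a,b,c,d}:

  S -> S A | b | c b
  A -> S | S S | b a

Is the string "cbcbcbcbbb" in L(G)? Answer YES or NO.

CNF form of G:
  S -> S A | T2 T0 | b
  A -> S A | S S | T0 T1 | T2 T0 | b
  T0 -> b
  T1 -> a
  T2 -> c

CYK fill:
  cell(0,0) c: {T2}  orig:{}
  cell(1,1) b: {A,S,T0}  orig:{A,S}
  cell(2,2) c: {T2}  orig:{}
  cell(3,3) b: {A,S,T0}  orig:{A,S}
  cell(4,4) c: {T2}  orig:{}
  cell(5,5) b: {A,S,T0}  orig:{A,S}
  cell(6,6) c: {T2}  orig:{}
  cell(7,7) b: {A,S,T0}  orig:{A,S}
  cell(8,8) b: {A,S,T0}  orig:{A,S}
  cell(9,9) b: {A,S,T0}  orig:{A,S}
  cell(0,1) cb: {A,S}
  cell(1,2) bc: ∅
  cell(2,3) cb: {A,S}
  cell(3,4) bc: ∅
  cell(4,5) cb: {A,S}
  cell(5,6) bc: ∅
  cell(6,7) cb: {A,S}
  cell(7,8) bb: {A,S}
  cell(8,9) bb: {A,S}
  cell(0,2) cbc: ∅
  cell(1,3) bcb: {A,S}
  cell(2,4) cbc: ∅
  cell(3,5) bcb: {A,S}
  cell(4,6) cbc: ∅
  cell(5,7) bcb: {A,S}
  cell(6,8) cbb: {A,S}
  cell(7,9) bbb: {A,S}
  cell(0,3) cbcb: {A,S}
  cell(1,4) bcbc: ∅
  cell(2,5) cbcb: {A,S}
  cell(3,6) bcbc: ∅
  cell(4,7) cbcb: {A,S}
  cell(5,8) bcbb: {A,S}
  cell(6,9) cbbb: {A,S}
  cell(0,4) cbcbc: ∅
  cell(1,5) bcbcb: {A,S}
  cell(2,6) cbcbc: ∅
  cell(3,7) bcbcb: {A,S}
  cell(4,8) cbcbb: {A,S}
  cell(5,9) bcbbb: {A,S}
  cell(0,5) cbcbcb: {A,S}
  cell(1,6) bcbcbc: ∅
  cell(2,7) cbcbcb: {A,S}
  cell(3,8) bcbcbb: {A,S}
  cell(4,9) cbcbbb: {A,S}
  cell(0,6) cbcbcbc: ∅
  cell(1,7) bcbcbcb: {A,S}
  cell(2,8) cbcbcbb: {A,S}
  cell(3,9) bcbcbbb: {A,S}
  cell(0,7) cbcbcbcb: {A,S}
  cell(1,8) bcbcbcbb: {A,S}
  cell(2,9) cbcbcbbb: {A,S}
  cell(0,8) cbcbcbcbb: {A,S}
  cell(1,9) bcbcbcbbb: {A,S}
  cell(0,9) cbcbcbcbbb: {A,S}

S ∈ T[0,9] ⇒ YES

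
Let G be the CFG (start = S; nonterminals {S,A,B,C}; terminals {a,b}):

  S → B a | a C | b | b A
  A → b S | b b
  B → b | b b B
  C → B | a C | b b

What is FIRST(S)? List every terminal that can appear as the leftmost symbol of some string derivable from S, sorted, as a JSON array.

FIRST iteration:
[1]
  A via A→b S: +{b}
  B via B→b: +{b}
  C via C→B: +{b}
  C via C→a C: +{a}
  S via S→B a: +{b}
  S via S→a C: +{a}
  FIRST(S)={a,b}  FIRST(A)={b}  FIRST(B)={b}  FIRST(C)={a,b}
[2] — fixpoint
  FIRST(S)={a,b}  FIRST(A)={b}  FIRST(B)={b}  FIRST(C)={a,b}

FIRST(S) = ["a", "b"]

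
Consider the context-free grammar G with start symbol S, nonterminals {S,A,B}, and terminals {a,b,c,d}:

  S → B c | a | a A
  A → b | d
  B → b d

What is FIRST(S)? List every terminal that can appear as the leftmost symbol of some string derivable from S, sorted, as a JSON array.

FIRST iteration:
round 1:
  A via A→b: +{b}
  A via A→d: +{d}
  B via B→b d: +{b}
  S via S→B c: +{b}
  S via S→a: +{a}
  S: {a,b}  A: {b,d}  B: {b}
round 2: (stable)
  S: {a,b}  A: {b,d}  B: {b}

FIRST(S) = ["a", "b"]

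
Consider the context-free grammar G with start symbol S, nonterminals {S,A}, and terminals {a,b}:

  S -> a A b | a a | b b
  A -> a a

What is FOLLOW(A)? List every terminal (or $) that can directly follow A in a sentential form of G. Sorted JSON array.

FIRST sets, iterate to fixpoint:
[1]
  A via A→a a: +{a}
  S via S→a A b: +{a}
  S via S→b b: +{b}
  S: {a,b}  A: {a}
[2] (no change)
  S: {a,b}  A: {a}

FOLLOW sets:
FOLLOW(S) := {$}
[1]
  S→a A b: FOLLOW(A) ⊇ FIRST(b) = {b}; new: +{b}
  S: {$}  A: {b}
[2] done
  S: {$}  A: {b}

FOLLOW(A) = ["b"]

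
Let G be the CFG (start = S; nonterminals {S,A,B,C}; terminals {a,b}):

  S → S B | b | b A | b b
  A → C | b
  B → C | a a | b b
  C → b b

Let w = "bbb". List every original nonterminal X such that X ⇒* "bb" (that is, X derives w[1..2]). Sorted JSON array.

Convert to CNF:
  S -> S B | T0 A | T0 T0 | b
  A -> T0 T0 | b
  B -> T0 T0 | T1 T1
  C -> T0 T0
  T0 -> b
  T1 -> a

Fill CYK table bottom-up, restricted to cells inside w[1..2]:
  T[1,1] 'b' = {A,S,T0}  orig:{A,S}
  T[2,2] 'b' = {A,S,T0}  orig:{A,S}
  T[1,2] 'bb' = {A,B,C,S}

Original NTs in T[1,2] deriving "bb": ["A", "B", "C", "S"]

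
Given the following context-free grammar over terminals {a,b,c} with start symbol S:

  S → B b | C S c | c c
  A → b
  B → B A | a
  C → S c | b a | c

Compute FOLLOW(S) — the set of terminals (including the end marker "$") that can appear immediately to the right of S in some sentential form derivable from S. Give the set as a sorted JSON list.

Compute FIRST by fixpoint:
pass 1:
  A via A→b: +{b}
  B via B→a: +{a}
  C via C→b a: +{b}
  C via C→c: +{c}
  S via S→B b: +{a}
  S via S→C S c: +{b,c}
  FIRST[S]={a,b,c}  FIRST[A]={b}  FIRST[B]={a}  FIRST[C]={b,c}
pass 2:
  C via C→S c: +{a}
  FIRST[S]={a,b,c}  FIRST[A]={b}  FIRST[B]={a}  FIRST[C]={a,b,c}
pass 3: done
  FIRST[S]={a,b,c}  FIRST[A]={b}  FIRST[B]={a}  FIRST[C]={a,b,c}

FOLLOW iteration:
FOLLOW(S) := {$}
pass 1:
  B→B A: FOLLOW(B) ⊇ FIRST(A) = {b}; new: +{b}
  B→B A: FOLLOW(A) ⊇ FOLLOW(B) ⊇ {b}; new: +{b}
  C→S c: FOLLOW(S) ⊇ FIRST(c) = {c}; new: +{c}
  S→C S c: FOLLOW(C) ⊇ FIRST(S) = {a,b,c}; new: +{a,b,c}
  FOLLOW[S]={$,c}  FOLLOW[A]={b}  FOLLOW[B]={b}  FOLLOW[C]={a,b,c}
pass 2: (stable)
  FOLLOW[S]={$,c}  FOLLOW[A]={b}  FOLLOW[B]={b}  FOLLOW[C]={a,b,c}

FOLLOW(S) = ["$", "c"]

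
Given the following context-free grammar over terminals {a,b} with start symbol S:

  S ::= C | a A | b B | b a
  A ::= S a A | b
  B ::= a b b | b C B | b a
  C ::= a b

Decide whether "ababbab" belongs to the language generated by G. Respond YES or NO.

CNF form of G:
  S -> T0 A | T0 T1 | T1 B | T1 T0
  A -> S X2 | b
  B -> T0 X3 | T1 T0 | T1 X4
  C -> T0 T1
  T0 -> a
  T1 -> b
  X2 -> T0 A
  X3 -> T1 T1
  X4 -> C B

CYK fill:
  [0..0]={T0}  "a"  orig:{}
  [1..1]={A,T1}  "b"  orig:{A}
  [2..2]={T0}  "a"  orig:{}
  [3..3]={A,T1}  "b"  orig:{A}
  [4..4]={A,T1}  "b"  orig:{A}
  [5..5]={T0}  "a"  orig:{}
  [6..6]={A,T1}  "b"  orig:{A}
  [0..1]={C,S,X2}  "ab"  orig:{C,S}
  [1..2]={B,S}  "ba"
  [2..3]={C,S,X2}  "ab"  orig:{C,S}
  [3..4]={X3}  "bb"  orig:{}
  [4..5]={B,S}  "ba"
  [5..6]={C,S,X2}  "ab"  orig:{C,S}
  [0..2]=∅  "aba"
  [1..3]=∅  "bab"
  [2..4]={B}  "abb"
  [3..5]={S}  "bba"
  [4..6]=∅  "bab"
  [0..3]={A}  "abab"
  [1..4]={S}  "babb"
  [2..5]={X4}  "abba"  orig:{}
  [3..6]=∅  "bbab"
  [0..4]={X4}  "ababb"  orig:{}
  [1..5]={B}  "babba"
  [2..6]=∅  "abbab"
  [0..5]=∅  "ababba"
  [1..6]={A}  "babbab"
  [0..6]={S,X2}  "ababbab"  orig:{S}

S ∈ T[0,6] ⇒ YES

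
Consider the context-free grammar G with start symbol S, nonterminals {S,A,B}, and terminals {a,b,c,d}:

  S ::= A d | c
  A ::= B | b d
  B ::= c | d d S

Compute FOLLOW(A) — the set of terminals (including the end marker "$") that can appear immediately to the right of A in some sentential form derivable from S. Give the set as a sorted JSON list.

FIRST iteration:
pass 1:
  A via A→b d: +{b}
  B via B→c: +{c}
  B via B→d d S: +{d}
  S via S→A d: +{b}
  S via S→c: +{c}
  FIRST[S]={b,c}  FIRST[A]={b}  FIRST[B]={c,d}
pass 2:
  A via A→B: +{c,d}
  S via S→A d: +{d}
  FIRST[S]={b,c,d}  FIRST[A]={b,c,d}  FIRST[B]={c,d}
pass 3: (no change)
  FIRST[S]={b,c,d}  FIRST[A]={b,c,d}  FIRST[B]={c,d}

Compute FOLLOW by fixpoint:
FOLLOW(S) := {$}
pass 1:
  S→A d: FOLLOW(A) ⊇ FIRST(d) = {d}; new: +{d}
  S: {$}  A: {d}  B: {}
pass 2:
  A→B: FOLLOW(B) ⊇ FOLLOW(A) ⊇ {d}; new: +{d}
  B→d d S: FOLLOW(S) ⊇ FOLLOW(B) ⊇ {d}; new: +{d}
  S: {$,d}  A: {d}  B: {d}
pass 3: (stable)
  S: {$,d}  A: {d}  B: {d}

FOLLOW(A) = ["d"]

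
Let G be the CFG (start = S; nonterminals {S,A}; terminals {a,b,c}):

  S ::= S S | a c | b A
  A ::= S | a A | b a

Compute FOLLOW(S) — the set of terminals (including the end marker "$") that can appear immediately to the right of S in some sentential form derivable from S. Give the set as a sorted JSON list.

FIRST iteration:
iter 1:
  A via A→a A: +{a}
  A via A→b a: +{b}
  S via S→a c: +{a}
  S via S→b A: +{b}
  S: {a,b}  A: {a,b}
iter 2: — fixpoint
  S: {a,b}  A: {a,b}

FOLLOW sets:
seed FOLLOW(S) with $
round 1:
  S→S S: FOLLOW(S) ⊇ FIRST(S) = {a,b}; new: +{a,b}
  S→b A: FOLLOW(A) ⊇ FOLLOW(S) ⊇ {$,a,b}; new: +{$,a,b}
  FOLLOW[S]={$,a,b}  FOLLOW[A]={$,a,b}
round 2: (no change)
  FOLLOW[S]={$,a,b}  FOLLOW[A]={$,a,b}

FOLLOW(S) = ["$", "a", "b"]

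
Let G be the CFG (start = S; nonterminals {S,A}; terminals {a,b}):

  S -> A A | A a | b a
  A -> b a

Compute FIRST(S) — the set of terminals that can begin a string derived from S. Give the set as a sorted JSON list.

Compute FIRST by fixpoint:
[1]
  A via A→b a: +{b}
  S via S→A A: +{b}
  S: {b}  A: {b}
[2] — fixpoint
  S: {b}  A: {b}

FIRST(S) = ["b"]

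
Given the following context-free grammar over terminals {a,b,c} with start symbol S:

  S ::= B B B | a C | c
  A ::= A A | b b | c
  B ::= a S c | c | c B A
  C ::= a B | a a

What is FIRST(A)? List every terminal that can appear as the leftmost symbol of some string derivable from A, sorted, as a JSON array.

FIRST sets, iterate to fixpoint:
pass 1:
  A via A→b b: +{b}
  A via A→c: +{c}
  B via B→a S c: +{a}
  B via B→c: +{c}
  C via C→a B: +{a}
  S via S→B B B: +{a,c}
  FIRST(S)={a,c}  FIRST(A)={b,c}  FIRST(B)={a,c}  FIRST(C)={a}
pass 2: done
  FIRST(S)={a,c}  FIRST(A)={b,c}  FIRST(B)={a,c}  FIRST(C)={a}

FIRST(A) = ["b", "c"]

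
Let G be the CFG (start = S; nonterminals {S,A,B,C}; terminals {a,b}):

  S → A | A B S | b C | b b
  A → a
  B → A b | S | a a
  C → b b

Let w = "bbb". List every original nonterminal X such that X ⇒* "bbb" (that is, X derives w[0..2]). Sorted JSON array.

Convert to CNF:
  S -> A X3 | T0 C | T0 T0 | a
  A -> a
  B -> A T0 | A X2 | T0 C | T0 T0 | T1 T1 | a
  C -> T0 T0
  T0 -> b
  T1 -> a
  X2 -> B S
  X3 -> B S

Fill CYK table bottom-up (cells [i..j] with 0 ≤ i ≤ j ≤ 2 only):
  cell(0,0) b: {T0}  orig:{}
  cell(1,1) b: {T0}  orig:{}
  cell(2,2) b: {T0}  orig:{}
  cell(0,1) bb: {B,C,S}
  cell(1,2) bb: {B,C,S}
  cell(0,2) bbb: {B,S}

Original NTs in T[0,2] deriving "bbb": ["B", "S"]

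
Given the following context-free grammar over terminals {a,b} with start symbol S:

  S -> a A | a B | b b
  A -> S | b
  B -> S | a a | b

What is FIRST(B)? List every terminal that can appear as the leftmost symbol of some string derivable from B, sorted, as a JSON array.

FIRST sets, iterate to fixpoint:
pass 1:
  A via A→b: +{b}
  B via B→a a: +{a}
  B via B→b: +{b}
  S via S→a A: +{a}
  S via S→b b: +{b}
  FIRST[S]={a,b}  FIRST[A]={b}  FIRST[B]={a,b}
pass 2:
  A via A→S: +{a}
  FIRST[S]={a,b}  FIRST[A]={a,b}  FIRST[B]={a,b}
pass 3: (stable)
  FIRST[S]={a,b}  FIRST[A]={a,b}  FIRST[B]={a,b}

FIRST(B) = ["a", "b"]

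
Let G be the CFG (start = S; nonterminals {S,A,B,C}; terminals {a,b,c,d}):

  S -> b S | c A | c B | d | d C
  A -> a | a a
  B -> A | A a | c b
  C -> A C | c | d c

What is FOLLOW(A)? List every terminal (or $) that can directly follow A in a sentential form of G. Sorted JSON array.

FIRST sets, iterate to fixpoint:
round 1:
  A via A→a: +{a}
  B via B→A: +{a}
  B via B→c b: +{c}
  C via C→A C: +{a}
  C via C→c: +{c}
  C via C→d c: +{d}
  S via S→b S: +{b}
  S via S→c A: +{c}
  S via S→d: +{d}
  FIRST(S)={b,c,d}  FIRST(A)={a}  FIRST(B)={a,c}  FIRST(C)={a,c,d}
round 2: — fixpoint
  FIRST(S)={b,c,d}  FIRST(A)={a}  FIRST(B)={a,c}  FIRST(C)={a,c,d}

FOLLOW iteration:
FOLLOW(S) := {$}
round 1:
  B→A a: FOLLOW(A) ⊇ FIRST(a) = {a}; new: +{a}
  C→A C: FOLLOW(A) ⊇ FIRST(C) = {a,c,d}; new: +{c,d}
  S→c A: FOLLOW(A) ⊇ FOLLOW(S) ⊇ {$}; new: +{$}
  S→c B: FOLLOW(B) ⊇ FOLLOW(S) ⊇ {$}; new: +{$}
  S→d C: FOLLOW(C) ⊇ FOLLOW(S) ⊇ {$}; new: +{$}
  FOLLOW[S]={$}  FOLLOW[A]={$,a,c,d}  FOLLOW[B]={$}  FOLLOW[C]={$}
round 2: (stable)
  FOLLOW[S]={$}  FOLLOW[A]={$,a,c,d}  FOLLOW[B]={$}  FOLLOW[C]={$}

FOLLOW(A) = ["$", "a", "c", "d"]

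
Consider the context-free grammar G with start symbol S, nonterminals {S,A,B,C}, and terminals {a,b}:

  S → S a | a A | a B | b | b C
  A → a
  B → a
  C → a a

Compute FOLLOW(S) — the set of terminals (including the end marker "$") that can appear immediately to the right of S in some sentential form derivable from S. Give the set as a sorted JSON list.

FIRST iteration:
round 1:
  A via A→a: +{a}
  B via B→a: +{a}
  C via C→a a: +{a}
  S via S→a A: +{a}
  S via S→b: +{b}
  FIRST(S)={a,b}  FIRST(A)={a}  FIRST(B)={a}  FIRST(C)={a}
round 2: done
  FIRST(S)={a,b}  FIRST(A)={a}  FIRST(B)={a}  FIRST(C)={a}

FOLLOW iteration:
initialize: $ ∈ FOLLOW(S)
iter 1:
  S→S a: FOLLOW(S) ⊇ FIRST(a) = {a}; new: +{a}
  S→a A: FOLLOW(A) ⊇ FOLLOW(S) ⊇ {$,a}; new: +{$,a}
  S→a B: FOLLOW(B) ⊇ FOLLOW(S) ⊇ {$,a}; new: +{$,a}
  S→b C: FOLLOW(C) ⊇ FOLLOW(S) ⊇ {$,a}; new: +{$,a}
  FOLLOW[S]={$,a}  FOLLOW[A]={$,a}  FOLLOW[B]={$,a}  FOLLOW[C]={$,a}
iter 2: (stable)
  FOLLOW[S]={$,a}  FOLLOW[A]={$,a}  FOLLOW[B]={$,a}  FOLLOW[C]={$,a}

FOLLOW(S) = ["$", "a"]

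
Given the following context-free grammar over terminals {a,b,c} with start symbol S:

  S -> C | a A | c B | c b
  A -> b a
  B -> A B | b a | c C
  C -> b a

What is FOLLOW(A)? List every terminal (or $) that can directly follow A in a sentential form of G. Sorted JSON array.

FIRST sets, iterate to fixpoint:
round 1:
  A via A→b a: +{b}
  B via B→A B: +{b}
  B via B→c C: +{c}
  C via C→b a: +{b}
  S via S→C: +{b}
  S via S→a A: +{a}
  S via S→c B: +{c}
  FIRST(S)={a,b,c}  FIRST(A)={b}  FIRST(B)={b,c}  FIRST(C)={b}
round 2: (no change)
  FIRST(S)={a,b,c}  FIRST(A)={b}  FIRST(B)={b,c}  FIRST(C)={b}

FOLLOW sets:
FOLLOW(S) := {$}
iter 1:
  B→A B: FOLLOW(A) ⊇ FIRST(B) = {b,c}; new: +{b,c}
  S→C: FOLLOW(C) ⊇ FOLLOW(S) ⊇ {$}; new: +{$}
  S→a A: FOLLOW(A) ⊇ FOLLOW(S) ⊇ {$}; new: +{$}
  S→c B: FOLLOW(B) ⊇ FOLLOW(S) ⊇ {$}; new: +{$}
  FOLLOW(S)={$}  FOLLOW(A)={$,b,c}  FOLLOW(B)={$}  FOLLOW(C)={$}
iter 2: (stable)
  FOLLOW(S)={$}  FOLLOW(A)={$,b,c}  FOLLOW(B)={$}  FOLLOW(C)={$}

FOLLOW(A) = ["$", "b", "c"]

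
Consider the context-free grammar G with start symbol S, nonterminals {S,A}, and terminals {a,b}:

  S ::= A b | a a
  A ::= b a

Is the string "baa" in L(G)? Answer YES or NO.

Convert to CNF:
  S -> A T0 | T1 T1
  A -> T0 T1
  T0 -> b
  T1 -> a

CYK table (by increasing span):
  cell(0,0) b: {T0}  orig:{}
  cell(1,1) a: {T1}  orig:{}
  cell(2,2) a: {T1}  orig:{}
  cell(0,1) ba: {A}
  cell(1,2) aa: {S}
  cell(0,2) baa: ∅

S ∉ T[0,2] ⇒ NO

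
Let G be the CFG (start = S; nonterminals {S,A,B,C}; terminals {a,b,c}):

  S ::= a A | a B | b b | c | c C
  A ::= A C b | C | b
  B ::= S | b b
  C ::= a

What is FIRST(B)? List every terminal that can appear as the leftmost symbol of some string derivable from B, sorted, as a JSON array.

Compute FIRST by fixpoint:
pass 1:
  A via A→b: +{b}
  B via B→b b: +{b}
  C via C→a: +{a}
  S via S→a A: +{a}
  S via S→b b: +{b}
  S via S→c: +{c}
  FIRST[S]={a,b,c}  FIRST[A]={b}  FIRST[B]={b}  FIRST[C]={a}
pass 2:
  A via A→C: +{a}
  B via B→S: +{a,c}
  FIRST[S]={a,b,c}  FIRST[A]={a,b}  FIRST[B]={a,b,c}  FIRST[C]={a}
pass 3: done
  FIRST[S]={a,b,c}  FIRST[A]={a,b}  FIRST[B]={a,b,c}  FIRST[C]={a}

FIRST(B) = ["a", "b", "c"]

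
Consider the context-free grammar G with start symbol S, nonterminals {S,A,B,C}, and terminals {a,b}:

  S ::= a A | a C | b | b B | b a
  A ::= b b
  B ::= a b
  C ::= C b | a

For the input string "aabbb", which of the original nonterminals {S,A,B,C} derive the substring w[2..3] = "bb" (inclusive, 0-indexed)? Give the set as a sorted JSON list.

CNF form of G:
  S -> T0 B | T0 T1 | T1 A | T1 C | b
  A -> T0 T0
  B -> T1 T0
  C -> C T0 | a
  T0 -> b
  T1 -> a

CYK fill, restricted to cells inside w[2..3]:
  [2..2]={S,T0}  "b"  orig:{S}
  [3..3]={S,T0}  "b"  orig:{S}
  [2..3]={A}  "bb"

Original NTs in T[2,3] deriving "bb": ["A"]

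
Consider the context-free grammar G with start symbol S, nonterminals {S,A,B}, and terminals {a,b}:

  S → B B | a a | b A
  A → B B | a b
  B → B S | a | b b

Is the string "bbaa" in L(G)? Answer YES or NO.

CNF form of G:
  S -> B B | T0 T0 | T1 A
  A -> B B | T0 T1
  B -> B S | T1 T1 | a
  T0 -> a
  T1 -> b

CYK fill:
  T[0,0] 'b' = {T1}  orig:{}
  T[1,1] 'b' = {T1}  orig:{}
  T[2,2] 'a' = {B,T0}  orig:{B}
  T[3,3] 'a' = {B,T0}  orig:{B}
  T[0,1] 'bb' = {B}
  T[1,2] 'ba' = ∅
  T[2,3] 'aa' = {A,S}
  T[0,2] 'bba' = {A,S}
  T[1,3] 'baa' = {S}
  T[0,3] 'bbaa' = {B}

S ∉ T[0,3] ⇒ NO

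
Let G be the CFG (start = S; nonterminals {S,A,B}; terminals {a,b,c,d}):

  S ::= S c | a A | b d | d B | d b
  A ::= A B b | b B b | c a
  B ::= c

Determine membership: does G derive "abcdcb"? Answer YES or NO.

CNF form of G:
  S -> S T1 | T0 T3 | T2 A | T3 B | T3 T0
  A -> A X4 | T0 X5 | T1 T2
  B -> c
  T0 -> b
  T1 -> c
  T2 -> a
  T3 -> d
  X4 -> B T0
  X5 -> B T0

CYK table (by increasing span):
  [0..0]={T2}  "a"  orig:{}
  [1..1]={T0}  "b"  orig:{}
  [2..2]={B,T1}  "c"  orig:{B}
  [3..3]={T3}  "d"  orig:{}
  [4..4]={B,T1}  "c"  orig:{B}
  [5..5]={T0}  "b"  orig:{}
  [0..1]=∅  "ab"
  [1..2]=∅  "bc"
  [2..3]=∅  "cd"
  [3..4]={S}  "dc"
  [4..5]={X4,X5}  "cb"  orig:{}
  [0..2]=∅  "abc"
  [1..3]=∅  "bcd"
  [2..4]=∅  "cdc"
  [3..5]=∅  "dcb"
  [0..3]=∅  "abcd"
  [1..4]=∅  "bcdc"
  [2..5]=∅  "cdcb"
  [0..4]=∅  "abcdc"
  [1..5]=∅  "bcdcb"
  [0..5]=∅  "abcdcb"

S ∉ T[0,5] ⇒ NO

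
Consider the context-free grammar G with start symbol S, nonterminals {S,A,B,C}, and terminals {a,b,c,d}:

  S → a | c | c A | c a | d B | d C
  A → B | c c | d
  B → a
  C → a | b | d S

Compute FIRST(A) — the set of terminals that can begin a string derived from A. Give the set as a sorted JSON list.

FIRST iteration:
[1]
  A via A→c c: +{c}
  A via A→d: +{d}
  B via B→a: +{a}
  C via C→a: +{a}
  C via C→b: +{b}
  C via C→d S: +{d}
  S via S→a: +{a}
  S via S→c: +{c}
  S via S→d B: +{d}
  FIRST(S)={a,c,d}  FIRST(A)={c,d}  FIRST(B)={a}  FIRST(C)={a,b,d}
[2]
  A via A→B: +{a}
  FIRST(S)={a,c,d}  FIRST(A)={a,c,d}  FIRST(B)={a}  FIRST(C)={a,b,d}
[3] done
  FIRST(S)={a,c,d}  FIRST(A)={a,c,d}  FIRST(B)={a}  FIRST(C)={a,b,d}

FIRST(A) = ["a", "c", "d"]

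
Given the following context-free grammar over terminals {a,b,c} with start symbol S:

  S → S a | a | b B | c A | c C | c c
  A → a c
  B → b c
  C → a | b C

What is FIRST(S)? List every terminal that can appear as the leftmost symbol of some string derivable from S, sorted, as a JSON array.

FIRST iteration:
[1]
  A via A→a c: +{a}
  B via B→b c: +{b}
  C via C→a: +{a}
  C via C→b C: +{b}
  S via S→a: +{a}
  S via S→b B: +{b}
  S via S→c A: +{c}
  FIRST[S]={a,b,c}  FIRST[A]={a}  FIRST[B]={b}  FIRST[C]={a,b}
[2] (no change)
  FIRST[S]={a,b,c}  FIRST[A]={a}  FIRST[B]={b}  FIRST[C]={a,b}

FIRST(S) = ["a", "b", "c"]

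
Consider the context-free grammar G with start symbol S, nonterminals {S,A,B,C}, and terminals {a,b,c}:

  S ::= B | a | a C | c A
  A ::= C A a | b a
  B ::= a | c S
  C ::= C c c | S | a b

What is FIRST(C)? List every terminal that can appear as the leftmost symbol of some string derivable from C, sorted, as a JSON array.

Compute FIRST by fixpoint:
pass 1:
  A via A→b a: +{b}
  B via B→a: +{a}
  B via B→c S: +{c}
  C via C→a b: +{a}
  S via S→B: +{a,c}
  FIRST[S]={a,c}  FIRST[A]={b}  FIRST[B]={a,c}  FIRST[C]={a}
pass 2:
  A via A→C A a: +{a}
  C via C→S: +{c}
  FIRST[S]={a,c}  FIRST[A]={a,b}  FIRST[B]={a,c}  FIRST[C]={a,c}
pass 3:
  A via A→C A a: +{c}
  FIRST[S]={a,c}  FIRST[A]={a,b,c}  FIRST[B]={a,c}  FIRST[C]={a,c}
pass 4: (stable)
  FIRST[S]={a,c}  FIRST[A]={a,b,c}  FIRST[B]={a,c}  FIRST[C]={a,c}

FIRST(C) = ["a", "c"]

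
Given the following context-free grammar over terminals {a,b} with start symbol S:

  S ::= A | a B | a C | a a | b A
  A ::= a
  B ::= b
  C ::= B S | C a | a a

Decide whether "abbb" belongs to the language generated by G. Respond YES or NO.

CNF form of G:
  S -> T0 B | T0 C | T0 T0 | T1 A | a
  A -> a
  B -> b
  C -> B S | C T0 | T0 T0
  T0 -> a
  T1 -> b

CYK table (by increasing span):
  cell(0,0) a: {A,S,T0}  orig:{A,S}
  cell(1,1) b: {B,T1}  orig:{B}
  cell(2,2) b: {B,T1}  orig:{B}
  cell(3,3) b: {B,T1}  orig:{B}
  cell(0,1) ab: {S}
  cell(1,2) bb: ∅
  cell(2,3) bb: ∅
  cell(0,2) abb: ∅
  cell(1,3) bbb: ∅
  cell(0,3) abbb: ∅

S ∉ T[0,3] ⇒ NO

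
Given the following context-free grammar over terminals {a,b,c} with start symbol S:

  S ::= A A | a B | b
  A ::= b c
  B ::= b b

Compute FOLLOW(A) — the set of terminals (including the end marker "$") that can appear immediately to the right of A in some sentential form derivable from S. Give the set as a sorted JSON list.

FIRST iteration:
round 1:
  A via A→b c: +{b}
  B via B→b b: +{b}
  S via S→A A: +{b}
  S via S→a B: +{a}
  S: {a,b}  A: {b}  B: {b}
round 2: done
  S: {a,b}  A: {b}  B: {b}

FOLLOW sets:
initialize: $ ∈ FOLLOW(S)
[1]
  S→A A: FOLLOW(A) ⊇ FIRST(A) = {b}; new: +{b}
  S→A A: FOLLOW(A) ⊇ FOLLOW(S) ⊇ {$}; new: +{$}
  S→a B: FOLLOW(B) ⊇ FOLLOW(S) ⊇ {$}; new: +{$}
  FOLLOW[S]={$}  FOLLOW[A]={$,b}  FOLLOW[B]={$}
[2] done
  FOLLOW[S]={$}  FOLLOW[A]={$,b}  FOLLOW[B]={$}

FOLLOW(A) = ["$", "b"]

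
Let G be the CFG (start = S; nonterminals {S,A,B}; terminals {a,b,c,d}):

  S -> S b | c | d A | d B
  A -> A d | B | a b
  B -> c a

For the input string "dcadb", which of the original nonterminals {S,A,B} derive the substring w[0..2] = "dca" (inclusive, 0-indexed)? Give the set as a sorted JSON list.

Convert to CNF:
  S -> S T2 | T0 A | T0 B | c
  A -> A T0 | T1 T2 | T3 T1
  B -> T3 T1
  T0 -> d
  T1 -> a
  T2 -> b
  T3 -> c

Fill CYK table bottom-up — only the sub-triangle for w[0..2]:
  [0..0]={T0}  "d"  orig:{}
  [1..1]={S,T3}  "c"  orig:{S}
  [2..2]={T1}  "a"  orig:{}
  [0..1]=∅  "dc"
  [1..2]={A,B}  "ca"
  [0..2]={S}  "dca"

Original NTs in T[0,2] deriving "dca": ["S"]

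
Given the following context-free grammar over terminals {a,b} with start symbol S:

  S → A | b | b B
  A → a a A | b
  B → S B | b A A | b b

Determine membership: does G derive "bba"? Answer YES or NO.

CNF form of G:
  S -> T0 X4 | T1 B | b
  A -> T0 X2 | b
  B -> S B | T1 T1 | T1 X3
  T0 -> a
  T1 -> b
  X2 -> T0 A
  X3 -> A A
  X4 -> T0 A

CYK table (by increasing span):
  T[0,0] 'b' = {A,S,T1}  orig:{A,S}
  T[1,1] 'b' = {A,S,T1}  orig:{A,S}
  T[2,2] 'a' = {T0}  orig:{}
  T[0,1] 'bb' = {B,X3}  orig:{B}
  T[1,2] 'ba' = ∅
  T[0,2] 'bba' = ∅

S ∉ T[0,2] ⇒ NO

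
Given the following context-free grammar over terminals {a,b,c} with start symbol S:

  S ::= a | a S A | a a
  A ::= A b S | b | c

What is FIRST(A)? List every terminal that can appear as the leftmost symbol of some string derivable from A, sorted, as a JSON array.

FIRST sets, iterate to fixpoint:
iter 1:
  A via A→b: +{b}
  A via A→c: +{c}
  S via S→a: +{a}
  S: {a}  A: {b,c}
iter 2: (no change)
  S: {a}  A: {b,c}

FIRST(A) = ["b", "c"]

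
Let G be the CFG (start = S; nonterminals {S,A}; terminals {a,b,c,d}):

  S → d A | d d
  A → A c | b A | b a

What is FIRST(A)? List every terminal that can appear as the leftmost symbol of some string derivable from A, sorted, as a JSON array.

FIRST iteration:
[1]
  A via A→b A: +{b}
  S via S→d A: +{d}
  FIRST(S)={d}  FIRST(A)={b}
[2] — fixpoint
  FIRST(S)={d}  FIRST(A)={b}

FIRST(A) = ["b"]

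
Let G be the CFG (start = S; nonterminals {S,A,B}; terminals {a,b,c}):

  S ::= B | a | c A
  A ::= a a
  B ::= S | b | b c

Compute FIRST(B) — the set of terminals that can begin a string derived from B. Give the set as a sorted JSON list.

FIRST sets, iterate to fixpoint:
iter 1:
  A via A→a a: +{a}
  B via B→b: +{b}
  S via S→B: +{b}
  S via S→a: +{a}
  S via S→c A: +{c}
  S: {a,b,c}  A: {a}  B: {b}
iter 2:
  B via B→S: +{a,c}
  S: {a,b,c}  A: {a}  B: {a,b,c}
iter 3: — fixpoint
  S: {a,b,c}  A: {a}  B: {a,b,c}

FIRST(B) = ["a", "b", "c"]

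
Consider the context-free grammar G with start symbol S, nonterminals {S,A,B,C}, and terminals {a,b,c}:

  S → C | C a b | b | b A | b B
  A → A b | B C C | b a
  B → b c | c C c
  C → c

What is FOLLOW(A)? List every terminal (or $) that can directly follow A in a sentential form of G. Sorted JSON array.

FIRST sets, iterate to fixpoint:
iter 1:
  A via A→b a: +{b}
  B via B→b c: +{b}
  B via B→c C c: +{c}
  C via C→c: +{c}
  S via S→C: +{c}
  S via S→b: +{b}
  S: {b,c}  A: {b}  B: {b,c}  C: {c}
iter 2:
  A via A→B C C: +{c}
  S: {b,c}  A: {b,c}  B: {b,c}  C: {c}
iter 3: — fixpoint
  S: {b,c}  A: {b,c}  B: {b,c}  C: {c}

FOLLOW sets:
initialize: $ ∈ FOLLOW(S)
round 1:
  A→A b: FOLLOW(A) ⊇ FIRST(b) = {b}; new: +{b}
  A→B C C: FOLLOW(B) ⊇ FIRST(C) = {c}; new: +{c}
  A→B C C: FOLLOW(C) ⊇ FIRST(C) = {c}; new: +{c}
  A→B C C: FOLLOW(C) ⊇ FOLLOW(A) ⊇ {b}; new: +{b}
  S→C: FOLLOW(C) ⊇ FOLLOW(S) ⊇ {$}; new: +{$}
  S→C a b: FOLLOW(C) ⊇ FIRST(a) = {a}; new: +{a}
  S→b A: FOLLOW(A) ⊇ FOLLOW(S) ⊇ {$}; new: +{$}
  S→b B: FOLLOW(B) ⊇ FOLLOW(S) ⊇ {$}; new: +{$}
  S: {$}  A: {$,b}  B: {$,c}  C: {$,a,b,c}
round 2: (no change)
  S: {$}  A: {$,b}  B: {$,c}  C: {$,a,b,c}

FOLLOW(A) = ["$", "b"]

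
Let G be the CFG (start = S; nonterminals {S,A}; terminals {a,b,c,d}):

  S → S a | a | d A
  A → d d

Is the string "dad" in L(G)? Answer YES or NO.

CNF form of G:
  S -> S T1 | T0 A | a
  A -> T0 T0
  T0 -> d
  T1 -> a

Fill CYK table bottom-up:
  [0..0]={T0}  "d"  orig:{}
  [1..1]={S,T1}  "a"  orig:{S}
  [2..2]={T0}  "d"  orig:{}
  [0..1]=∅  "da"
  [1..2]=∅  "ad"
  [0..2]=∅  "dad"

S ∉ T[0,2] ⇒ NO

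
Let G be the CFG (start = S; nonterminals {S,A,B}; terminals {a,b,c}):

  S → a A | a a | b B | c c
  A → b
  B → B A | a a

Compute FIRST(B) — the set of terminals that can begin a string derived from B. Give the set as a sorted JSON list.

FIRST iteration:
round 1:
  A via A→b: +{b}
  B via B→a a: +{a}
  S via S→a A: +{a}
  S via S→b B: +{b}
  S via S→c c: +{c}
  FIRST[S]={a,b,c}  FIRST[A]={b}  FIRST[B]={a}
round 2: (stable)
  FIRST[S]={a,b,c}  FIRST[A]={b}  FIRST[B]={a}

FIRST(B) = ["a"]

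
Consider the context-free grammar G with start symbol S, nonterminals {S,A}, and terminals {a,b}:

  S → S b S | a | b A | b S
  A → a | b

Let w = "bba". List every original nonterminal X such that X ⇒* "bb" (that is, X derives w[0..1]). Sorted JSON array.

CNF form of G:
  S -> S X1 | T0 A | T0 S | a
  A -> a | b
  T0 -> b
  X1 -> T0 S

Fill CYK table bottom-up — only the sub-triangle for w[0..1]:
  T[0,0] 'b' = {A,T0}  orig:{A}
  T[1,1] 'b' = {A,T0}  orig:{A}
  T[0,1] 'bb' = {S}

Original NTs in T[0,1] deriving "bb": ["S"]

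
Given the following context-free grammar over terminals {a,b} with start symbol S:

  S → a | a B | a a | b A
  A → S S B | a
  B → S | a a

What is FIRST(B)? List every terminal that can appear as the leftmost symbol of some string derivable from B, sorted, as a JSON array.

FIRST iteration:
[1]
  A via A→a: +{a}
  B via B→a a: +{a}
  S via S→a: +{a}
  S via S→b A: +{b}
  FIRST(S)={a,b}  FIRST(A)={a}  FIRST(B)={a}
[2]
  A via A→S S B: +{b}
  B via B→S: +{b}
  FIRST(S)={a,b}  FIRST(A)={a,b}  FIRST(B)={a,b}
[3] (no change)
  FIRST(S)={a,b}  FIRST(A)={a,b}  FIRST(B)={a,b}

FIRST(B) = ["a", "b"]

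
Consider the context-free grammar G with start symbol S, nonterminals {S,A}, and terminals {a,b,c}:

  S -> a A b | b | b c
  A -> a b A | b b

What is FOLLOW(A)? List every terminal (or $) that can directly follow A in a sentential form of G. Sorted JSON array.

FIRST iteration:
[1]
  A via A→a b A: +{a}
  A via A→b b: +{b}
  S via S→a A b: +{a}
  S via S→b: +{b}
  FIRST(S)={a,b}  FIRST(A)={a,b}
[2] — fixpoint
  FIRST(S)={a,b}  FIRST(A)={a,b}

Compute FOLLOW by fixpoint:
FOLLOW(S) := {$}
[1]
  S→a A b: FOLLOW(A) ⊇ FIRST(b) = {b}; new: +{b}
  S: {$}  A: {b}
[2] — fixpoint
  S: {$}  A: {b}

FOLLOW(A) = ["b"]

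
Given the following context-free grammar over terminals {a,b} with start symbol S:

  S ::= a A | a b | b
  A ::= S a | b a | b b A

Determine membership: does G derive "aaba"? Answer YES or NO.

Convert to CNF:
  S -> T0 A | T0 T1 | b
  A -> S T0 | T1 T0 | T1 X2
  T0 -> a
  T1 -> b
  X2 -> T1 A

CYK table (by increasing span):
  [0..0]={T0}  "a"  orig:{}
  [1..1]={T0}  "a"  orig:{}
  [2..2]={S,T1}  "b"  orig:{S}
  [3..3]={T0}  "a"  orig:{}
  [0..1]=∅  "aa"
  [1..2]={S}  "ab"
  [2..3]={A}  "ba"
  [0..2]=∅  "aab"
  [1..3]={A,S}  "aba"
  [0..3]={S}  "aaba"

S ∈ T[0,3] ⇒ YES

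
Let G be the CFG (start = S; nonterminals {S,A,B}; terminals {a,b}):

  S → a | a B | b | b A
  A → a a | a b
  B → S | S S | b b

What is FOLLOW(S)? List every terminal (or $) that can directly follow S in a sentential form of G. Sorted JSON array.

FIRST sets, iterate to fixpoint:
[1]
  A via A→a a: +{a}
  B via B→b b: +{b}
  S via S→a: +{a}
  S via S→b: +{b}
  S: {a,b}  A: {a}  B: {b}
[2]
  B via B→S: +{a}
  S: {a,b}  A: {a}  B: {a,b}
[3] (no change)
  S: {a,b}  A: {a}  B: {a,b}

Compute FOLLOW by fixpoint:
FOLLOW(S) := {$}
round 1:
  B→S S: FOLLOW(S) ⊇ FIRST(S) = {a,b}; new: +{a,b}
  S→a B: FOLLOW(B) ⊇ FOLLOW(S) ⊇ {$,a,b}; new: +{$,a,b}
  S→b A: FOLLOW(A) ⊇ FOLLOW(S) ⊇ {$,a,b}; new: +{$,a,b}
  FOLLOW(S)={$,a,b}  FOLLOW(A)={$,a,b}  FOLLOW(B)={$,a,b}
round 2: (no change)
  FOLLOW(S)={$,a,b}  FOLLOW(A)={$,a,b}  FOLLOW(B)={$,a,b}

FOLLOW(S) = ["$", "a", "b"]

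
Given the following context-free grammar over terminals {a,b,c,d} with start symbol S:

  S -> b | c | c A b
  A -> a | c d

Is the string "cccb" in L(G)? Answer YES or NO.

Convert to CNF:
  S -> T0 X3 | b | c
  A -> T0 T1 | a
  T0 -> c
  T1 -> d
  T2 -> b
  X3 -> A T2

Fill CYK table bottom-up:
  [0..0]={S,T0}  "c"  orig:{S}
  [1..1]={S,T0}  "c"  orig:{S}
  [2..2]={S,T0}  "c"  orig:{S}
  [3..3]={S,T2}  "b"  orig:{S}
  [0..1]=∅  "cc"
  [1..2]=∅  "cc"
  [2..3]=∅  "cb"
  [0..2]=∅  "ccc"
  [1..3]=∅  "ccb"
  [0..3]=∅  "cccb"

S ∉ T[0,3] ⇒ NO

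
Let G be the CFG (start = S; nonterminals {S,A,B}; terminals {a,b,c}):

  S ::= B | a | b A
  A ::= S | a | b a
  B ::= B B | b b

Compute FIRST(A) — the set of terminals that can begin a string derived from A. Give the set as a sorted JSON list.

FIRST iteration:
iter 1:
  A via A→a: +{a}
  A via A→b a: +{b}
  B via B→b b: +{b}
  S via S→B: +{b}
  S via S→a: +{a}
  S: {a,b}  A: {a,b}  B: {b}
iter 2: — fixpoint
  S: {a,b}  A: {a,b}  B: {b}

FIRST(A) = ["a", "b"]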